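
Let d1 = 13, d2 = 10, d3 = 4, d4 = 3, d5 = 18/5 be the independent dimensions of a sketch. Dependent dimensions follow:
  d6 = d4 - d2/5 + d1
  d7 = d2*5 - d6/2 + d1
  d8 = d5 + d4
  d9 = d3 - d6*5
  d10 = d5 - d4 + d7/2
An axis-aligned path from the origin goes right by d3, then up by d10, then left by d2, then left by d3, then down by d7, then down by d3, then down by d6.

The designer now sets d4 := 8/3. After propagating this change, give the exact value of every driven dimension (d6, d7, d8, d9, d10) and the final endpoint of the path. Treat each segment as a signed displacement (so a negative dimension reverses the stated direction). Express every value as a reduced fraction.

d6 = 41/3
d7 = 337/6
d8 = 94/15
d9 = -193/3
d10 = 1741/60
endpoint = (-10, -2689/60)

Apply edit: d4 := 8/3
  d6 = d4 - d2/5 + d1 = 41/3
  d7 = d2*5 - d6/2 + d1 = 337/6
  d8 = d5 + d4 = 94/15
  d9 = d3 - d6*5 = -193/3
  d10 = d5 - d4 + d7/2 = 1741/60
Walk from origin (0, 0):
  seg 1: right by d3 = 4 → (4, 0)
  seg 2: up by d10 = 1741/60 → (4, 1741/60)
  seg 3: left by d2 = 10 → (-6, 1741/60)
  seg 4: left by d3 = 4 → (-10, 1741/60)
  seg 5: down by d7 = 337/6 → (-10, -543/20)
  seg 6: down by d3 = 4 → (-10, -623/20)
  seg 7: down by d6 = 41/3 → (-10, -2689/60)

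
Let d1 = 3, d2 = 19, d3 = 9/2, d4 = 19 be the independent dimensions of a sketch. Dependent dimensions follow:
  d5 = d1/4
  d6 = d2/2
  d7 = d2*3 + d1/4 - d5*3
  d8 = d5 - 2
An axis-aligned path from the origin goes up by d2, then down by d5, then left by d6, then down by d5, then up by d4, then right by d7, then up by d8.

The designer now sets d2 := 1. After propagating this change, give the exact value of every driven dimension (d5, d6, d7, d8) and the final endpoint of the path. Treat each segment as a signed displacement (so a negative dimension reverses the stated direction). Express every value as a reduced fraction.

d5 = 3/4
d6 = 1/2
d7 = 3/2
d8 = -5/4
endpoint = (1, 69/4)

Apply edit: d2 := 1
  d5 = d1/4 = 3/4
  d6 = d2/2 = 1/2
  d7 = d2*3 + d1/4 - d5*3 = 3/2
  d8 = d5 - 2 = -5/4
Walk from origin (0, 0):
  seg 1: up by d2 = 1 → (0, 1)
  seg 2: down by d5 = 3/4 → (0, 1/4)
  seg 3: left by d6 = 1/2 → (-1/2, 1/4)
  seg 4: down by d5 = 3/4 → (-1/2, -1/2)
  seg 5: up by d4 = 19 → (-1/2, 37/2)
  seg 6: right by d7 = 3/2 → (1, 37/2)
  seg 7: up by d8 = -5/4 → (1, 69/4)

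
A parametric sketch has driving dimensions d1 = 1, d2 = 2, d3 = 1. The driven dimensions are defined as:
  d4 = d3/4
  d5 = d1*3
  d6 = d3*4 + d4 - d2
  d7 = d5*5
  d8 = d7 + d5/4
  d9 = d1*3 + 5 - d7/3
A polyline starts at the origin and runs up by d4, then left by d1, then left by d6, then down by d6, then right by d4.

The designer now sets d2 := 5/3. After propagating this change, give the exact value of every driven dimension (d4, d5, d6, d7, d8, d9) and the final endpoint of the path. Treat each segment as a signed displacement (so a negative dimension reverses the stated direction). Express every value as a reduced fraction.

Apply edit: d2 := 5/3
  d4 = d3/4 = 1/4
  d5 = d1*3 = 3
  d6 = d3*4 + d4 - d2 = 31/12
  d7 = d5*5 = 15
  d8 = d7 + d5/4 = 63/4
  d9 = d1*3 + 5 - d7/3 = 3
Walk from origin (0, 0):
  seg 1: up by d4 = 1/4 → (0, 1/4)
  seg 2: left by d1 = 1 → (-1, 1/4)
  seg 3: left by d6 = 31/12 → (-43/12, 1/4)
  seg 4: down by d6 = 31/12 → (-43/12, -7/3)
  seg 5: right by d4 = 1/4 → (-10/3, -7/3)

d4 = 1/4
d5 = 3
d6 = 31/12
d7 = 15
d8 = 63/4
d9 = 3
endpoint = (-10/3, -7/3)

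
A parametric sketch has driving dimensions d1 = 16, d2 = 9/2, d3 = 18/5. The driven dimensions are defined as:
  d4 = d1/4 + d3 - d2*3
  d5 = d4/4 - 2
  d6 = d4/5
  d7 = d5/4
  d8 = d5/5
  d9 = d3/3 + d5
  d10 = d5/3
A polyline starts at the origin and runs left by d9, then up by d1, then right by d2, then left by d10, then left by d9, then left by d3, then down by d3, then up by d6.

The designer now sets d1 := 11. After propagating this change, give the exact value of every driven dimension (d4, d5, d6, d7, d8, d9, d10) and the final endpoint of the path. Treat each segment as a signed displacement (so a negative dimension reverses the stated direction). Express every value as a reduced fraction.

Apply edit: d1 := 11
  d4 = d1/4 + d3 - d2*3 = -143/20
  d5 = d4/4 - 2 = -303/80
  d6 = d4/5 = -143/100
  d7 = d5/4 = -303/320
  d8 = d5/5 = -303/400
  d9 = d3/3 + d5 = -207/80
  d10 = d5/3 = -101/80
Walk from origin (0, 0):
  seg 1: left by d9 = -207/80 → (207/80, 0)
  seg 2: up by d1 = 11 → (207/80, 11)
  seg 3: right by d2 = 9/2 → (567/80, 11)
  seg 4: left by d10 = -101/80 → (167/20, 11)
  seg 5: left by d9 = -207/80 → (175/16, 11)
  seg 6: left by d3 = 18/5 → (587/80, 11)
  seg 7: down by d3 = 18/5 → (587/80, 37/5)
  seg 8: up by d6 = -143/100 → (587/80, 597/100)

d4 = -143/20
d5 = -303/80
d6 = -143/100
d7 = -303/320
d8 = -303/400
d9 = -207/80
d10 = -101/80
endpoint = (587/80, 597/100)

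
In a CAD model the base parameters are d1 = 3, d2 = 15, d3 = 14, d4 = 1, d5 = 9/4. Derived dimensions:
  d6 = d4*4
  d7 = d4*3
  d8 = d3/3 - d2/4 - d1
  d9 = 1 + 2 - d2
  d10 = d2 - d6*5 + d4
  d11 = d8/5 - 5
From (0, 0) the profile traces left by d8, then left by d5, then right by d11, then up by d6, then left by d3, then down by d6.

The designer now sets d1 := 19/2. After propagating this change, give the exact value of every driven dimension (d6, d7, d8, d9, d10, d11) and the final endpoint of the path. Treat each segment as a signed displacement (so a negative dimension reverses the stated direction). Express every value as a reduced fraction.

Apply edit: d1 := 19/2
  d6 = d4*4 = 4
  d7 = d4*3 = 3
  d8 = d3/3 - d2/4 - d1 = -103/12
  d9 = 1 + 2 - d2 = -12
  d10 = d2 - d6*5 + d4 = -4
  d11 = d8/5 - 5 = -403/60
Walk from origin (0, 0):
  seg 1: left by d8 = -103/12 → (103/12, 0)
  seg 2: left by d5 = 9/4 → (19/3, 0)
  seg 3: right by d11 = -403/60 → (-23/60, 0)
  seg 4: up by d6 = 4 → (-23/60, 4)
  seg 5: left by d3 = 14 → (-863/60, 4)
  seg 6: down by d6 = 4 → (-863/60, 0)

d6 = 4
d7 = 3
d8 = -103/12
d9 = -12
d10 = -4
d11 = -403/60
endpoint = (-863/60, 0)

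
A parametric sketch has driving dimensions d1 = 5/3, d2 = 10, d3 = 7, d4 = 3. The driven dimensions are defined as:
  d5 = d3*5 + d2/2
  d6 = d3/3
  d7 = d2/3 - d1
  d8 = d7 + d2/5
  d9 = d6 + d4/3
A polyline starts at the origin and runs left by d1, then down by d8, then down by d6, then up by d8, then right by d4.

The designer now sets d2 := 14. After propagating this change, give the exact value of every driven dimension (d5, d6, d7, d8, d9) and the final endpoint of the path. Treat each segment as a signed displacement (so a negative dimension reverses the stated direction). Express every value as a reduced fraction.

d5 = 42
d6 = 7/3
d7 = 3
d8 = 29/5
d9 = 10/3
endpoint = (4/3, -7/3)

Apply edit: d2 := 14
  d5 = d3*5 + d2/2 = 42
  d6 = d3/3 = 7/3
  d7 = d2/3 - d1 = 3
  d8 = d7 + d2/5 = 29/5
  d9 = d6 + d4/3 = 10/3
Walk from origin (0, 0):
  seg 1: left by d1 = 5/3 → (-5/3, 0)
  seg 2: down by d8 = 29/5 → (-5/3, -29/5)
  seg 3: down by d6 = 7/3 → (-5/3, -122/15)
  seg 4: up by d8 = 29/5 → (-5/3, -7/3)
  seg 5: right by d4 = 3 → (4/3, -7/3)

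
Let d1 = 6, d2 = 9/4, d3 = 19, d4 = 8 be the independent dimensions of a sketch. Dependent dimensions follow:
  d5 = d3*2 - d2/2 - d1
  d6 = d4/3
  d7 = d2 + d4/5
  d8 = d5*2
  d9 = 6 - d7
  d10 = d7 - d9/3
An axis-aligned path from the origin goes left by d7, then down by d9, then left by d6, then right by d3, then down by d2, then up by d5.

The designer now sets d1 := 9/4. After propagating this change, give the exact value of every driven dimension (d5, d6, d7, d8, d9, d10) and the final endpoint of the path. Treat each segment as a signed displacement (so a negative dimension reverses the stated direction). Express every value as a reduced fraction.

d5 = 277/8
d6 = 8/3
d7 = 77/20
d8 = 277/4
d9 = 43/20
d10 = 47/15
endpoint = (749/60, 1209/40)

Apply edit: d1 := 9/4
  d5 = d3*2 - d2/2 - d1 = 277/8
  d6 = d4/3 = 8/3
  d7 = d2 + d4/5 = 77/20
  d8 = d5*2 = 277/4
  d9 = 6 - d7 = 43/20
  d10 = d7 - d9/3 = 47/15
Walk from origin (0, 0):
  seg 1: left by d7 = 77/20 → (-77/20, 0)
  seg 2: down by d9 = 43/20 → (-77/20, -43/20)
  seg 3: left by d6 = 8/3 → (-391/60, -43/20)
  seg 4: right by d3 = 19 → (749/60, -43/20)
  seg 5: down by d2 = 9/4 → (749/60, -22/5)
  seg 6: up by d5 = 277/8 → (749/60, 1209/40)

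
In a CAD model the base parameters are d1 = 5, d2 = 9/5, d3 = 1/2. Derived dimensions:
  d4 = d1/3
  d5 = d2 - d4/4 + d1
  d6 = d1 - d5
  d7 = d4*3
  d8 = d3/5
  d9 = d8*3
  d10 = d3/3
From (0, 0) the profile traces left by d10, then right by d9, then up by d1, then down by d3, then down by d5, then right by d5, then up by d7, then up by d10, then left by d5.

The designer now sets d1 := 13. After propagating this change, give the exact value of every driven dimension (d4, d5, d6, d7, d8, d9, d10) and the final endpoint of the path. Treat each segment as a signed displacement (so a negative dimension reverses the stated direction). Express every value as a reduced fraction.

d4 = 13/3
d5 = 823/60
d6 = -43/60
d7 = 13
d8 = 1/10
d9 = 3/10
d10 = 1/6
endpoint = (2/15, 239/20)

Apply edit: d1 := 13
  d4 = d1/3 = 13/3
  d5 = d2 - d4/4 + d1 = 823/60
  d6 = d1 - d5 = -43/60
  d7 = d4*3 = 13
  d8 = d3/5 = 1/10
  d9 = d8*3 = 3/10
  d10 = d3/3 = 1/6
Walk from origin (0, 0):
  seg 1: left by d10 = 1/6 → (-1/6, 0)
  seg 2: right by d9 = 3/10 → (2/15, 0)
  seg 3: up by d1 = 13 → (2/15, 13)
  seg 4: down by d3 = 1/2 → (2/15, 25/2)
  seg 5: down by d5 = 823/60 → (2/15, -73/60)
  seg 6: right by d5 = 823/60 → (277/20, -73/60)
  seg 7: up by d7 = 13 → (277/20, 707/60)
  seg 8: up by d10 = 1/6 → (277/20, 239/20)
  seg 9: left by d5 = 823/60 → (2/15, 239/20)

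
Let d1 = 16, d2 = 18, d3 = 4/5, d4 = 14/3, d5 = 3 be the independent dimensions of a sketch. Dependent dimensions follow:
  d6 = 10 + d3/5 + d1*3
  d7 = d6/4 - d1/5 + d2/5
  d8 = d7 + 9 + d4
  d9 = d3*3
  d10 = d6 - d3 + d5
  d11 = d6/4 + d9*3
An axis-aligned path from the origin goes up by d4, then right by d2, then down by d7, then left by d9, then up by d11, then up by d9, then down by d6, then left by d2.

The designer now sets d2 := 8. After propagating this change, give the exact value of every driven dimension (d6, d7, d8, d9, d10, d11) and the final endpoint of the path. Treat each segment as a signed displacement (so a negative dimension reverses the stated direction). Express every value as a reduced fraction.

Apply edit: d2 := 8
  d6 = 10 + d3/5 + d1*3 = 1454/25
  d7 = d6/4 - d1/5 + d2/5 = 647/50
  d8 = d7 + 9 + d4 = 3991/150
  d9 = d3*3 = 12/5
  d10 = d6 - d3 + d5 = 1509/25
  d11 = d6/4 + d9*3 = 1087/50
Walk from origin (0, 0):
  seg 1: up by d4 = 14/3 → (0, 14/3)
  seg 2: right by d2 = 8 → (8, 14/3)
  seg 3: down by d7 = 647/50 → (8, -1241/150)
  seg 4: left by d9 = 12/5 → (28/5, -1241/150)
  seg 5: up by d11 = 1087/50 → (28/5, 202/15)
  seg 6: up by d9 = 12/5 → (28/5, 238/15)
  seg 7: down by d6 = 1454/25 → (28/5, -3172/75)
  seg 8: left by d2 = 8 → (-12/5, -3172/75)

d6 = 1454/25
d7 = 647/50
d8 = 3991/150
d9 = 12/5
d10 = 1509/25
d11 = 1087/50
endpoint = (-12/5, -3172/75)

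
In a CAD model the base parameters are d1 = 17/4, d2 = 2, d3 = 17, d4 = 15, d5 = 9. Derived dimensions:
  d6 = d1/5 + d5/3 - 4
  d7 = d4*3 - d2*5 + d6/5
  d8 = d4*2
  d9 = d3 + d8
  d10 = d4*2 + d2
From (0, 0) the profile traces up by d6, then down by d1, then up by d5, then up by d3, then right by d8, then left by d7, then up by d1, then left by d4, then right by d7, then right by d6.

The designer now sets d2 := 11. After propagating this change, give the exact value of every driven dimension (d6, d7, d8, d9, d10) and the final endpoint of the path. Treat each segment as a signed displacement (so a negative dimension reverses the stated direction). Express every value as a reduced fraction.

d6 = -3/20
d7 = -1003/100
d8 = 30
d9 = 47
d10 = 41
endpoint = (297/20, 517/20)

Apply edit: d2 := 11
  d6 = d1/5 + d5/3 - 4 = -3/20
  d7 = d4*3 - d2*5 + d6/5 = -1003/100
  d8 = d4*2 = 30
  d9 = d3 + d8 = 47
  d10 = d4*2 + d2 = 41
Walk from origin (0, 0):
  seg 1: up by d6 = -3/20 → (0, -3/20)
  seg 2: down by d1 = 17/4 → (0, -22/5)
  seg 3: up by d5 = 9 → (0, 23/5)
  seg 4: up by d3 = 17 → (0, 108/5)
  seg 5: right by d8 = 30 → (30, 108/5)
  seg 6: left by d7 = -1003/100 → (4003/100, 108/5)
  seg 7: up by d1 = 17/4 → (4003/100, 517/20)
  seg 8: left by d4 = 15 → (2503/100, 517/20)
  seg 9: right by d7 = -1003/100 → (15, 517/20)
  seg 10: right by d6 = -3/20 → (297/20, 517/20)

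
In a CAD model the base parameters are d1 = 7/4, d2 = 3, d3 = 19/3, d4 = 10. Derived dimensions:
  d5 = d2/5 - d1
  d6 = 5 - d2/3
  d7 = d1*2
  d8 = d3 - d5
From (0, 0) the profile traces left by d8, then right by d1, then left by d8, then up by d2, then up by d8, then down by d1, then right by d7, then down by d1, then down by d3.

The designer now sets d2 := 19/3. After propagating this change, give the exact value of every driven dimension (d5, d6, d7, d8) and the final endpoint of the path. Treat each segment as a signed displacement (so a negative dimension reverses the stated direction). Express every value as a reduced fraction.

d5 = -29/60
d6 = 26/9
d7 = 7/2
d8 = 409/60
endpoint = (-503/60, 199/60)

Apply edit: d2 := 19/3
  d5 = d2/5 - d1 = -29/60
  d6 = 5 - d2/3 = 26/9
  d7 = d1*2 = 7/2
  d8 = d3 - d5 = 409/60
Walk from origin (0, 0):
  seg 1: left by d8 = 409/60 → (-409/60, 0)
  seg 2: right by d1 = 7/4 → (-76/15, 0)
  seg 3: left by d8 = 409/60 → (-713/60, 0)
  seg 4: up by d2 = 19/3 → (-713/60, 19/3)
  seg 5: up by d8 = 409/60 → (-713/60, 263/20)
  seg 6: down by d1 = 7/4 → (-713/60, 57/5)
  seg 7: right by d7 = 7/2 → (-503/60, 57/5)
  seg 8: down by d1 = 7/4 → (-503/60, 193/20)
  seg 9: down by d3 = 19/3 → (-503/60, 199/60)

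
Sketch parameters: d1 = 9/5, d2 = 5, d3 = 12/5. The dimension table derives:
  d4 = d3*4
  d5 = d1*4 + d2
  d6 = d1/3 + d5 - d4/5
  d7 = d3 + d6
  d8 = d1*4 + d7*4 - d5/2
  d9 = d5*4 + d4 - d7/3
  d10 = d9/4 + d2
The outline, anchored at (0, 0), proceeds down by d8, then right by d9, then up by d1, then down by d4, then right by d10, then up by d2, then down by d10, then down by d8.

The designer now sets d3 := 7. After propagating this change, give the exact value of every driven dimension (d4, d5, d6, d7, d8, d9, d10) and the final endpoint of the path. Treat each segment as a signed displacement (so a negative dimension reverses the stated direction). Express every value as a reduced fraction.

Apply edit: d3 := 7
  d4 = d3*4 = 28
  d5 = d1*4 + d2 = 61/5
  d6 = d1/3 + d5 - d4/5 = 36/5
  d7 = d3 + d6 = 71/5
  d8 = d1*4 + d7*4 - d5/2 = 579/10
  d9 = d5*4 + d4 - d7/3 = 1081/15
  d10 = d9/4 + d2 = 1381/60
Walk from origin (0, 0):
  seg 1: down by d8 = 579/10 → (0, -579/10)
  seg 2: right by d9 = 1081/15 → (1081/15, -579/10)
  seg 3: up by d1 = 9/5 → (1081/15, -561/10)
  seg 4: down by d4 = 28 → (1081/15, -841/10)
  seg 5: right by d10 = 1381/60 → (1141/12, -841/10)
  seg 6: up by d2 = 5 → (1141/12, -791/10)
  seg 7: down by d10 = 1381/60 → (1141/12, -6127/60)
  seg 8: down by d8 = 579/10 → (1141/12, -9601/60)

d4 = 28
d5 = 61/5
d6 = 36/5
d7 = 71/5
d8 = 579/10
d9 = 1081/15
d10 = 1381/60
endpoint = (1141/12, -9601/60)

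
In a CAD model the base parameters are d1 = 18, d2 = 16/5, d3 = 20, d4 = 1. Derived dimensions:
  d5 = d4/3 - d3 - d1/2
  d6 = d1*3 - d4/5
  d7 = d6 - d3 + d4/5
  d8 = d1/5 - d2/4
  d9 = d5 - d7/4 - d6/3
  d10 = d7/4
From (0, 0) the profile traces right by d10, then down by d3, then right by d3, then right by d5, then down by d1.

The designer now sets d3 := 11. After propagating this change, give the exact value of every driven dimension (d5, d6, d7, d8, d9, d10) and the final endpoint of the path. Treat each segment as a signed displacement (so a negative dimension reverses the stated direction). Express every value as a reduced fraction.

d5 = -59/3
d6 = 269/5
d7 = 43
d8 = 14/5
d9 = -967/20
d10 = 43/4
endpoint = (25/12, -29)

Apply edit: d3 := 11
  d5 = d4/3 - d3 - d1/2 = -59/3
  d6 = d1*3 - d4/5 = 269/5
  d7 = d6 - d3 + d4/5 = 43
  d8 = d1/5 - d2/4 = 14/5
  d9 = d5 - d7/4 - d6/3 = -967/20
  d10 = d7/4 = 43/4
Walk from origin (0, 0):
  seg 1: right by d10 = 43/4 → (43/4, 0)
  seg 2: down by d3 = 11 → (43/4, -11)
  seg 3: right by d3 = 11 → (87/4, -11)
  seg 4: right by d5 = -59/3 → (25/12, -11)
  seg 5: down by d1 = 18 → (25/12, -29)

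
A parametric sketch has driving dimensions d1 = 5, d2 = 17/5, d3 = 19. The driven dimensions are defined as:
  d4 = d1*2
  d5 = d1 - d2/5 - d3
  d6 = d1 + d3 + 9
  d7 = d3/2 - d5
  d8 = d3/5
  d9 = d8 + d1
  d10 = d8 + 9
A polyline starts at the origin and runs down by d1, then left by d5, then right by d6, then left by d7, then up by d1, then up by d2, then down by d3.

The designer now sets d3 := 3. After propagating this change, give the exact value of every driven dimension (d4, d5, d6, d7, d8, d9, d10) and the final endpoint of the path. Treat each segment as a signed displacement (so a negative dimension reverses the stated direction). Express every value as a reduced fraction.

d4 = 10
d5 = 33/25
d6 = 17
d7 = 9/50
d8 = 3/5
d9 = 28/5
d10 = 48/5
endpoint = (31/2, 2/5)

Apply edit: d3 := 3
  d4 = d1*2 = 10
  d5 = d1 - d2/5 - d3 = 33/25
  d6 = d1 + d3 + 9 = 17
  d7 = d3/2 - d5 = 9/50
  d8 = d3/5 = 3/5
  d9 = d8 + d1 = 28/5
  d10 = d8 + 9 = 48/5
Walk from origin (0, 0):
  seg 1: down by d1 = 5 → (0, -5)
  seg 2: left by d5 = 33/25 → (-33/25, -5)
  seg 3: right by d6 = 17 → (392/25, -5)
  seg 4: left by d7 = 9/50 → (31/2, -5)
  seg 5: up by d1 = 5 → (31/2, 0)
  seg 6: up by d2 = 17/5 → (31/2, 17/5)
  seg 7: down by d3 = 3 → (31/2, 2/5)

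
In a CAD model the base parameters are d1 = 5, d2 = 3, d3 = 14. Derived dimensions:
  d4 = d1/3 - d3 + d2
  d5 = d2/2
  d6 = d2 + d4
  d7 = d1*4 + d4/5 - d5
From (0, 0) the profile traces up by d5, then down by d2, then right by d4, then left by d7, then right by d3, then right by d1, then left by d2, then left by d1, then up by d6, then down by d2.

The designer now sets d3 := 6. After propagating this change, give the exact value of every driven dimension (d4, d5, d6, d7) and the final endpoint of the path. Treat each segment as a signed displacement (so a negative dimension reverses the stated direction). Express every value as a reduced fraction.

Apply edit: d3 := 6
  d4 = d1/3 - d3 + d2 = -4/3
  d5 = d2/2 = 3/2
  d6 = d2 + d4 = 5/3
  d7 = d1*4 + d4/5 - d5 = 547/30
Walk from origin (0, 0):
  seg 1: up by d5 = 3/2 → (0, 3/2)
  seg 2: down by d2 = 3 → (0, -3/2)
  seg 3: right by d4 = -4/3 → (-4/3, -3/2)
  seg 4: left by d7 = 547/30 → (-587/30, -3/2)
  seg 5: right by d3 = 6 → (-407/30, -3/2)
  seg 6: right by d1 = 5 → (-257/30, -3/2)
  seg 7: left by d2 = 3 → (-347/30, -3/2)
  seg 8: left by d1 = 5 → (-497/30, -3/2)
  seg 9: up by d6 = 5/3 → (-497/30, 1/6)
  seg 10: down by d2 = 3 → (-497/30, -17/6)

d4 = -4/3
d5 = 3/2
d6 = 5/3
d7 = 547/30
endpoint = (-497/30, -17/6)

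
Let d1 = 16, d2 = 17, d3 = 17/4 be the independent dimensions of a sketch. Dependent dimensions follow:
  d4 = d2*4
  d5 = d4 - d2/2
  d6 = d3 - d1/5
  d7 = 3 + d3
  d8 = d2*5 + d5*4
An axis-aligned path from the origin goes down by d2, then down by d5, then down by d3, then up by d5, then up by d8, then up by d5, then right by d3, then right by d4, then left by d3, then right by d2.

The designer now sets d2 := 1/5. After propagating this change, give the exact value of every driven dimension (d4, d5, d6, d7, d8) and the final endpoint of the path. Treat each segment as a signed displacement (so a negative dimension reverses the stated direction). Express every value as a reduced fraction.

d4 = 4/5
d5 = 7/10
d6 = 21/20
d7 = 29/4
d8 = 19/5
endpoint = (1, 1/20)

Apply edit: d2 := 1/5
  d4 = d2*4 = 4/5
  d5 = d4 - d2/2 = 7/10
  d6 = d3 - d1/5 = 21/20
  d7 = 3 + d3 = 29/4
  d8 = d2*5 + d5*4 = 19/5
Walk from origin (0, 0):
  seg 1: down by d2 = 1/5 → (0, -1/5)
  seg 2: down by d5 = 7/10 → (0, -9/10)
  seg 3: down by d3 = 17/4 → (0, -103/20)
  seg 4: up by d5 = 7/10 → (0, -89/20)
  seg 5: up by d8 = 19/5 → (0, -13/20)
  seg 6: up by d5 = 7/10 → (0, 1/20)
  seg 7: right by d3 = 17/4 → (17/4, 1/20)
  seg 8: right by d4 = 4/5 → (101/20, 1/20)
  seg 9: left by d3 = 17/4 → (4/5, 1/20)
  seg 10: right by d2 = 1/5 → (1, 1/20)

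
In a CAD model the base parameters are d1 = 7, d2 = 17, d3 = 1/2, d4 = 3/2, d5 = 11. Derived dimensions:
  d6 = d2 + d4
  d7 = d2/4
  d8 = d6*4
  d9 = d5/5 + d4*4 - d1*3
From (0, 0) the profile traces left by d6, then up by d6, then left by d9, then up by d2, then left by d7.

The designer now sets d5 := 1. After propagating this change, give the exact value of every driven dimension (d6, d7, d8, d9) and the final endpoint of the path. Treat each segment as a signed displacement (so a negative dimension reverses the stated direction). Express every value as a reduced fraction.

d6 = 37/2
d7 = 17/4
d8 = 74
d9 = -74/5
endpoint = (-159/20, 71/2)

Apply edit: d5 := 1
  d6 = d2 + d4 = 37/2
  d7 = d2/4 = 17/4
  d8 = d6*4 = 74
  d9 = d5/5 + d4*4 - d1*3 = -74/5
Walk from origin (0, 0):
  seg 1: left by d6 = 37/2 → (-37/2, 0)
  seg 2: up by d6 = 37/2 → (-37/2, 37/2)
  seg 3: left by d9 = -74/5 → (-37/10, 37/2)
  seg 4: up by d2 = 17 → (-37/10, 71/2)
  seg 5: left by d7 = 17/4 → (-159/20, 71/2)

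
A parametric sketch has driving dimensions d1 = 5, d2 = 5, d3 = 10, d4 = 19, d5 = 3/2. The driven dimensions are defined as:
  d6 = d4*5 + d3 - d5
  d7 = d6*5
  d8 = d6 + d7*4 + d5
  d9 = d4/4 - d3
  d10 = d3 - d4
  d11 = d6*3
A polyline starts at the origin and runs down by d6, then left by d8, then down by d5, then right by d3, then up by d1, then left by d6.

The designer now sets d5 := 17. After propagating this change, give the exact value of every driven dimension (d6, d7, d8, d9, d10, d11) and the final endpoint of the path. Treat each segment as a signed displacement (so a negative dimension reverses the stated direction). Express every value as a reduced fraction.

Apply edit: d5 := 17
  d6 = d4*5 + d3 - d5 = 88
  d7 = d6*5 = 440
  d8 = d6 + d7*4 + d5 = 1865
  d9 = d4/4 - d3 = -21/4
  d10 = d3 - d4 = -9
  d11 = d6*3 = 264
Walk from origin (0, 0):
  seg 1: down by d6 = 88 → (0, -88)
  seg 2: left by d8 = 1865 → (-1865, -88)
  seg 3: down by d5 = 17 → (-1865, -105)
  seg 4: right by d3 = 10 → (-1855, -105)
  seg 5: up by d1 = 5 → (-1855, -100)
  seg 6: left by d6 = 88 → (-1943, -100)

d6 = 88
d7 = 440
d8 = 1865
d9 = -21/4
d10 = -9
d11 = 264
endpoint = (-1943, -100)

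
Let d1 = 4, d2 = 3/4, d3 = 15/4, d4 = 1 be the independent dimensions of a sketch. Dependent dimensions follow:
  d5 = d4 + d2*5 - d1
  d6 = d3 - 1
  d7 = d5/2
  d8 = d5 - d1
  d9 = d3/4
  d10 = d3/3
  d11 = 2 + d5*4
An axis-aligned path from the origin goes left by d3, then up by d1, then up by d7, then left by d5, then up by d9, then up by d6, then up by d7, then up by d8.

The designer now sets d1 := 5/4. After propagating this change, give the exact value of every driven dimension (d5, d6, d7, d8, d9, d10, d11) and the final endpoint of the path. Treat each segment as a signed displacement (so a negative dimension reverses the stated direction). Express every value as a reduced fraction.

d5 = 7/2
d6 = 11/4
d7 = 7/4
d8 = 9/4
d9 = 15/16
d10 = 5/4
d11 = 16
endpoint = (-29/4, 171/16)

Apply edit: d1 := 5/4
  d5 = d4 + d2*5 - d1 = 7/2
  d6 = d3 - 1 = 11/4
  d7 = d5/2 = 7/4
  d8 = d5 - d1 = 9/4
  d9 = d3/4 = 15/16
  d10 = d3/3 = 5/4
  d11 = 2 + d5*4 = 16
Walk from origin (0, 0):
  seg 1: left by d3 = 15/4 → (-15/4, 0)
  seg 2: up by d1 = 5/4 → (-15/4, 5/4)
  seg 3: up by d7 = 7/4 → (-15/4, 3)
  seg 4: left by d5 = 7/2 → (-29/4, 3)
  seg 5: up by d9 = 15/16 → (-29/4, 63/16)
  seg 6: up by d6 = 11/4 → (-29/4, 107/16)
  seg 7: up by d7 = 7/4 → (-29/4, 135/16)
  seg 8: up by d8 = 9/4 → (-29/4, 171/16)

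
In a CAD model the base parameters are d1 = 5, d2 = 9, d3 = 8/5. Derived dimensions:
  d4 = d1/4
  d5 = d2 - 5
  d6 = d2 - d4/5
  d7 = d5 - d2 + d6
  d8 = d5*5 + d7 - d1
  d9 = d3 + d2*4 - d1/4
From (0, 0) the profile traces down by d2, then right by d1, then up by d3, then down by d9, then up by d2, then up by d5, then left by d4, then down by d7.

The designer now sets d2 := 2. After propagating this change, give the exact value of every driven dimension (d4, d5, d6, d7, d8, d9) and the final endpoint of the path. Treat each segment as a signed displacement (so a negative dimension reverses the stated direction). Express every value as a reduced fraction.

Apply edit: d2 := 2
  d4 = d1/4 = 5/4
  d5 = d2 - 5 = -3
  d6 = d2 - d4/5 = 7/4
  d7 = d5 - d2 + d6 = -13/4
  d8 = d5*5 + d7 - d1 = -93/4
  d9 = d3 + d2*4 - d1/4 = 167/20
Walk from origin (0, 0):
  seg 1: down by d2 = 2 → (0, -2)
  seg 2: right by d1 = 5 → (5, -2)
  seg 3: up by d3 = 8/5 → (5, -2/5)
  seg 4: down by d9 = 167/20 → (5, -35/4)
  seg 5: up by d2 = 2 → (5, -27/4)
  seg 6: up by d5 = -3 → (5, -39/4)
  seg 7: left by d4 = 5/4 → (15/4, -39/4)
  seg 8: down by d7 = -13/4 → (15/4, -13/2)

d4 = 5/4
d5 = -3
d6 = 7/4
d7 = -13/4
d8 = -93/4
d9 = 167/20
endpoint = (15/4, -13/2)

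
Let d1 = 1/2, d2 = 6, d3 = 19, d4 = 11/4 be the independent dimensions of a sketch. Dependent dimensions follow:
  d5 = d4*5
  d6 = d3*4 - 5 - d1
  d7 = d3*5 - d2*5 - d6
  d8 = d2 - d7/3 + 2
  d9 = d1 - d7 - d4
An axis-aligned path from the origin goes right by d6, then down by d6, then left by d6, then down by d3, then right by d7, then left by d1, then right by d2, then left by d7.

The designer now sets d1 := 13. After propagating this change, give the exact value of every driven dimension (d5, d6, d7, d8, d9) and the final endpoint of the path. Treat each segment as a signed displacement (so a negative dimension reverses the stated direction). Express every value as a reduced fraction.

Apply edit: d1 := 13
  d5 = d4*5 = 55/4
  d6 = d3*4 - 5 - d1 = 58
  d7 = d3*5 - d2*5 - d6 = 7
  d8 = d2 - d7/3 + 2 = 17/3
  d9 = d1 - d7 - d4 = 13/4
Walk from origin (0, 0):
  seg 1: right by d6 = 58 → (58, 0)
  seg 2: down by d6 = 58 → (58, -58)
  seg 3: left by d6 = 58 → (0, -58)
  seg 4: down by d3 = 19 → (0, -77)
  seg 5: right by d7 = 7 → (7, -77)
  seg 6: left by d1 = 13 → (-6, -77)
  seg 7: right by d2 = 6 → (0, -77)
  seg 8: left by d7 = 7 → (-7, -77)

d5 = 55/4
d6 = 58
d7 = 7
d8 = 17/3
d9 = 13/4
endpoint = (-7, -77)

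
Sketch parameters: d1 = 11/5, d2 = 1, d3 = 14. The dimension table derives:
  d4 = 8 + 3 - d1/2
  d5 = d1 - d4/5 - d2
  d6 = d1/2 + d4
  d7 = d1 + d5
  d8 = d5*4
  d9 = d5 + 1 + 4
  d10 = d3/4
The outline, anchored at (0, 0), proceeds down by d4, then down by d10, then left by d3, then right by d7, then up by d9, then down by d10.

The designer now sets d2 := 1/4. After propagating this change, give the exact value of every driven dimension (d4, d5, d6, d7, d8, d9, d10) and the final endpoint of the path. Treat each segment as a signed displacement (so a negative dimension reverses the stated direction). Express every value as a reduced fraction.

d4 = 99/10
d5 = -3/100
d6 = 11
d7 = 217/100
d8 = -3/25
d9 = 497/100
d10 = 7/2
endpoint = (-1183/100, -1193/100)

Apply edit: d2 := 1/4
  d4 = 8 + 3 - d1/2 = 99/10
  d5 = d1 - d4/5 - d2 = -3/100
  d6 = d1/2 + d4 = 11
  d7 = d1 + d5 = 217/100
  d8 = d5*4 = -3/25
  d9 = d5 + 1 + 4 = 497/100
  d10 = d3/4 = 7/2
Walk from origin (0, 0):
  seg 1: down by d4 = 99/10 → (0, -99/10)
  seg 2: down by d10 = 7/2 → (0, -67/5)
  seg 3: left by d3 = 14 → (-14, -67/5)
  seg 4: right by d7 = 217/100 → (-1183/100, -67/5)
  seg 5: up by d9 = 497/100 → (-1183/100, -843/100)
  seg 6: down by d10 = 7/2 → (-1183/100, -1193/100)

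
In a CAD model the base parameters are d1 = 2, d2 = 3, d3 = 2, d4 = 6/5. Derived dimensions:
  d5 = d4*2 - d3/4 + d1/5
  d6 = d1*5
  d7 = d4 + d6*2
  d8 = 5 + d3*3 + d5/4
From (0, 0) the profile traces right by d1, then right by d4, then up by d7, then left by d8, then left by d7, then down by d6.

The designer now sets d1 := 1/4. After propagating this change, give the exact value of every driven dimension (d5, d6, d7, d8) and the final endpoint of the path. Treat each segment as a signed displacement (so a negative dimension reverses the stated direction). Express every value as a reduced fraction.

d5 = 39/20
d6 = 5/4
d7 = 37/10
d8 = 919/80
endpoint = (-1099/80, 49/20)

Apply edit: d1 := 1/4
  d5 = d4*2 - d3/4 + d1/5 = 39/20
  d6 = d1*5 = 5/4
  d7 = d4 + d6*2 = 37/10
  d8 = 5 + d3*3 + d5/4 = 919/80
Walk from origin (0, 0):
  seg 1: right by d1 = 1/4 → (1/4, 0)
  seg 2: right by d4 = 6/5 → (29/20, 0)
  seg 3: up by d7 = 37/10 → (29/20, 37/10)
  seg 4: left by d8 = 919/80 → (-803/80, 37/10)
  seg 5: left by d7 = 37/10 → (-1099/80, 37/10)
  seg 6: down by d6 = 5/4 → (-1099/80, 49/20)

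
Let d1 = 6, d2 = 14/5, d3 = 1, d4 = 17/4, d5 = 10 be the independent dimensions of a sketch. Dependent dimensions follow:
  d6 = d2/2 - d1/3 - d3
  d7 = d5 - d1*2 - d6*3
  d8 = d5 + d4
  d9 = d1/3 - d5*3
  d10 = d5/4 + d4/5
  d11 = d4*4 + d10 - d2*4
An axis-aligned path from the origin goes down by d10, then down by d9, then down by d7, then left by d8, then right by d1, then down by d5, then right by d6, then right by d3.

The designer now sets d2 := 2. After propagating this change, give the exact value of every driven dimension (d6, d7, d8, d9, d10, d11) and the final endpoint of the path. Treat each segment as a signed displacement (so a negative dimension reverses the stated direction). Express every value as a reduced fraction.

Apply edit: d2 := 2
  d6 = d2/2 - d1/3 - d3 = -2
  d7 = d5 - d1*2 - d6*3 = 4
  d8 = d5 + d4 = 57/4
  d9 = d1/3 - d5*3 = -28
  d10 = d5/4 + d4/5 = 67/20
  d11 = d4*4 + d10 - d2*4 = 247/20
Walk from origin (0, 0):
  seg 1: down by d10 = 67/20 → (0, -67/20)
  seg 2: down by d9 = -28 → (0, 493/20)
  seg 3: down by d7 = 4 → (0, 413/20)
  seg 4: left by d8 = 57/4 → (-57/4, 413/20)
  seg 5: right by d1 = 6 → (-33/4, 413/20)
  seg 6: down by d5 = 10 → (-33/4, 213/20)
  seg 7: right by d6 = -2 → (-41/4, 213/20)
  seg 8: right by d3 = 1 → (-37/4, 213/20)

d6 = -2
d7 = 4
d8 = 57/4
d9 = -28
d10 = 67/20
d11 = 247/20
endpoint = (-37/4, 213/20)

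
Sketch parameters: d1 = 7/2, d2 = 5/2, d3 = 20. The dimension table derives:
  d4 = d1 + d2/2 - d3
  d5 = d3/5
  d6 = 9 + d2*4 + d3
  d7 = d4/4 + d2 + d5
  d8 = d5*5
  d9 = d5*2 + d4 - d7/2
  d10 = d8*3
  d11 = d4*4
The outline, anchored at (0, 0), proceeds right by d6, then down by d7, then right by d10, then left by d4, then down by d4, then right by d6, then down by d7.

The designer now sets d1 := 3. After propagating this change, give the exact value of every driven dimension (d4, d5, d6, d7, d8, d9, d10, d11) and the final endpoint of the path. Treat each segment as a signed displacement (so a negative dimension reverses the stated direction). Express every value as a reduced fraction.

d4 = -63/4
d5 = 4
d6 = 39
d7 = 41/16
d8 = 20
d9 = -289/32
d10 = 60
d11 = -63
endpoint = (615/4, 85/8)

Apply edit: d1 := 3
  d4 = d1 + d2/2 - d3 = -63/4
  d5 = d3/5 = 4
  d6 = 9 + d2*4 + d3 = 39
  d7 = d4/4 + d2 + d5 = 41/16
  d8 = d5*5 = 20
  d9 = d5*2 + d4 - d7/2 = -289/32
  d10 = d8*3 = 60
  d11 = d4*4 = -63
Walk from origin (0, 0):
  seg 1: right by d6 = 39 → (39, 0)
  seg 2: down by d7 = 41/16 → (39, -41/16)
  seg 3: right by d10 = 60 → (99, -41/16)
  seg 4: left by d4 = -63/4 → (459/4, -41/16)
  seg 5: down by d4 = -63/4 → (459/4, 211/16)
  seg 6: right by d6 = 39 → (615/4, 211/16)
  seg 7: down by d7 = 41/16 → (615/4, 85/8)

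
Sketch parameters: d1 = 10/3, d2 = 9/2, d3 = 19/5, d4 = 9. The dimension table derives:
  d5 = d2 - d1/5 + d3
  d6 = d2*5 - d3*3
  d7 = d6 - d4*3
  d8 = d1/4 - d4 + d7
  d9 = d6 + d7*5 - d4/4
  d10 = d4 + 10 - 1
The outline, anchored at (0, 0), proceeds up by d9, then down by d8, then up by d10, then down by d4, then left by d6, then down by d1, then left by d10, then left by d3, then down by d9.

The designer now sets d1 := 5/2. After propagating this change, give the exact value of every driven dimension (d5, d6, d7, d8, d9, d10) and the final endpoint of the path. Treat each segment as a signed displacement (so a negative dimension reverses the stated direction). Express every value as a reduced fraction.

Apply edit: d1 := 5/2
  d5 = d2 - d1/5 + d3 = 39/5
  d6 = d2*5 - d3*3 = 111/10
  d7 = d6 - d4*3 = -159/10
  d8 = d1/4 - d4 + d7 = -971/40
  d9 = d6 + d7*5 - d4/4 = -1413/20
  d10 = d4 + 10 - 1 = 18
Walk from origin (0, 0):
  seg 1: up by d9 = -1413/20 → (0, -1413/20)
  seg 2: down by d8 = -971/40 → (0, -371/8)
  seg 3: up by d10 = 18 → (0, -227/8)
  seg 4: down by d4 = 9 → (0, -299/8)
  seg 5: left by d6 = 111/10 → (-111/10, -299/8)
  seg 6: down by d1 = 5/2 → (-111/10, -319/8)
  seg 7: left by d10 = 18 → (-291/10, -319/8)
  seg 8: left by d3 = 19/5 → (-329/10, -319/8)
  seg 9: down by d9 = -1413/20 → (-329/10, 1231/40)

d5 = 39/5
d6 = 111/10
d7 = -159/10
d8 = -971/40
d9 = -1413/20
d10 = 18
endpoint = (-329/10, 1231/40)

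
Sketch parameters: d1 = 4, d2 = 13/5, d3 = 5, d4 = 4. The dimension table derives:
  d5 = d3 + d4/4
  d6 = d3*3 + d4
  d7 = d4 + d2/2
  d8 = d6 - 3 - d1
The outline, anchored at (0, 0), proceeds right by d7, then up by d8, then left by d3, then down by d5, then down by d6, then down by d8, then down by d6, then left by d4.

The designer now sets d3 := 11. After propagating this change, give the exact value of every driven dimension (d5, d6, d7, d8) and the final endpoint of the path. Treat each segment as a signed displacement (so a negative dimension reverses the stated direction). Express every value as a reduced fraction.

d5 = 12
d6 = 37
d7 = 53/10
d8 = 30
endpoint = (-97/10, -86)

Apply edit: d3 := 11
  d5 = d3 + d4/4 = 12
  d6 = d3*3 + d4 = 37
  d7 = d4 + d2/2 = 53/10
  d8 = d6 - 3 - d1 = 30
Walk from origin (0, 0):
  seg 1: right by d7 = 53/10 → (53/10, 0)
  seg 2: up by d8 = 30 → (53/10, 30)
  seg 3: left by d3 = 11 → (-57/10, 30)
  seg 4: down by d5 = 12 → (-57/10, 18)
  seg 5: down by d6 = 37 → (-57/10, -19)
  seg 6: down by d8 = 30 → (-57/10, -49)
  seg 7: down by d6 = 37 → (-57/10, -86)
  seg 8: left by d4 = 4 → (-97/10, -86)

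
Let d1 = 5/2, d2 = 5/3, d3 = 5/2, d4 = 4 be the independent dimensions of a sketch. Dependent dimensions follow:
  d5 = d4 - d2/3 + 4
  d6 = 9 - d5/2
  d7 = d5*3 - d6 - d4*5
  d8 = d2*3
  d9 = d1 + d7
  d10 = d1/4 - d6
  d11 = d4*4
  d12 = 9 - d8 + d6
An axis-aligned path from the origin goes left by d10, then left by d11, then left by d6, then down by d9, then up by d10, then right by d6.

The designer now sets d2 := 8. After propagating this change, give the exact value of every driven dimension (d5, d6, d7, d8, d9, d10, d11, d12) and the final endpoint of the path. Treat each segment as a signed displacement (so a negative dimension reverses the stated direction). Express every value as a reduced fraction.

d5 = 16/3
d6 = 19/3
d7 = -31/3
d8 = 24
d9 = -47/6
d10 = -137/24
d11 = 16
d12 = -26/3
endpoint = (-247/24, 17/8)

Apply edit: d2 := 8
  d5 = d4 - d2/3 + 4 = 16/3
  d6 = 9 - d5/2 = 19/3
  d7 = d5*3 - d6 - d4*5 = -31/3
  d8 = d2*3 = 24
  d9 = d1 + d7 = -47/6
  d10 = d1/4 - d6 = -137/24
  d11 = d4*4 = 16
  d12 = 9 - d8 + d6 = -26/3
Walk from origin (0, 0):
  seg 1: left by d10 = -137/24 → (137/24, 0)
  seg 2: left by d11 = 16 → (-247/24, 0)
  seg 3: left by d6 = 19/3 → (-133/8, 0)
  seg 4: down by d9 = -47/6 → (-133/8, 47/6)
  seg 5: up by d10 = -137/24 → (-133/8, 17/8)
  seg 6: right by d6 = 19/3 → (-247/24, 17/8)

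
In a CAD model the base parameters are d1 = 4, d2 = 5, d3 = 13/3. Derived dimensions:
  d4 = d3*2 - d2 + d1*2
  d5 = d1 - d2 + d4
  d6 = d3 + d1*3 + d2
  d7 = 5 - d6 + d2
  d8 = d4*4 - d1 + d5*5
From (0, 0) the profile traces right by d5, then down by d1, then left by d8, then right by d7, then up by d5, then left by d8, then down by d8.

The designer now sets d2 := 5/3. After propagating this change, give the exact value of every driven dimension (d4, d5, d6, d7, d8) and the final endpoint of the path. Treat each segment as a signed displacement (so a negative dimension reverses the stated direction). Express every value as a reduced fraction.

Apply edit: d2 := 5/3
  d4 = d3*2 - d2 + d1*2 = 15
  d5 = d1 - d2 + d4 = 52/3
  d6 = d3 + d1*3 + d2 = 18
  d7 = 5 - d6 + d2 = -34/3
  d8 = d4*4 - d1 + d5*5 = 428/3
Walk from origin (0, 0):
  seg 1: right by d5 = 52/3 → (52/3, 0)
  seg 2: down by d1 = 4 → (52/3, -4)
  seg 3: left by d8 = 428/3 → (-376/3, -4)
  seg 4: right by d7 = -34/3 → (-410/3, -4)
  seg 5: up by d5 = 52/3 → (-410/3, 40/3)
  seg 6: left by d8 = 428/3 → (-838/3, 40/3)
  seg 7: down by d8 = 428/3 → (-838/3, -388/3)

d4 = 15
d5 = 52/3
d6 = 18
d7 = -34/3
d8 = 428/3
endpoint = (-838/3, -388/3)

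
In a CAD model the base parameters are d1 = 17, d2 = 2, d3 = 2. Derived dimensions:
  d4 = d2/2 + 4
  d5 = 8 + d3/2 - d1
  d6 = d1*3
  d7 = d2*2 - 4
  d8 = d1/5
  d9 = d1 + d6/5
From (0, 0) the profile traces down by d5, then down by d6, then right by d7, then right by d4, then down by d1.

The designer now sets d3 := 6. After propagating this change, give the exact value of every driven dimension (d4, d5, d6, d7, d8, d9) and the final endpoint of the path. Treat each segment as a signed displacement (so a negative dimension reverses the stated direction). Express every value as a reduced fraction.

Apply edit: d3 := 6
  d4 = d2/2 + 4 = 5
  d5 = 8 + d3/2 - d1 = -6
  d6 = d1*3 = 51
  d7 = d2*2 - 4 = 0
  d8 = d1/5 = 17/5
  d9 = d1 + d6/5 = 136/5
Walk from origin (0, 0):
  seg 1: down by d5 = -6 → (0, 6)
  seg 2: down by d6 = 51 → (0, -45)
  seg 3: right by d7 = 0 → (0, -45)
  seg 4: right by d4 = 5 → (5, -45)
  seg 5: down by d1 = 17 → (5, -62)

d4 = 5
d5 = -6
d6 = 51
d7 = 0
d8 = 17/5
d9 = 136/5
endpoint = (5, -62)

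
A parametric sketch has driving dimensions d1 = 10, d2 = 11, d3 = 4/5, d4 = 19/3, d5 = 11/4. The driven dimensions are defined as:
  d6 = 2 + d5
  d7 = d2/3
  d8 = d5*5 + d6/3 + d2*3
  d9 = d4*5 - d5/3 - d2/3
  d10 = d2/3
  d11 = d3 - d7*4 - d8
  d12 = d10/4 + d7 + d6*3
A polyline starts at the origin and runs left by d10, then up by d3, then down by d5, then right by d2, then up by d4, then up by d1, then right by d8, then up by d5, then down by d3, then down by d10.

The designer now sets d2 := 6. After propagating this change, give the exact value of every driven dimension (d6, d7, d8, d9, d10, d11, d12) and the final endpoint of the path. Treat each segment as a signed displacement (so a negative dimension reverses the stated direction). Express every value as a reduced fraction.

Apply edit: d2 := 6
  d6 = 2 + d5 = 19/4
  d7 = d2/3 = 2
  d8 = d5*5 + d6/3 + d2*3 = 100/3
  d9 = d4*5 - d5/3 - d2/3 = 115/4
  d10 = d2/3 = 2
  d11 = d3 - d7*4 - d8 = -608/15
  d12 = d10/4 + d7 + d6*3 = 67/4
Walk from origin (0, 0):
  seg 1: left by d10 = 2 → (-2, 0)
  seg 2: up by d3 = 4/5 → (-2, 4/5)
  seg 3: down by d5 = 11/4 → (-2, -39/20)
  seg 4: right by d2 = 6 → (4, -39/20)
  seg 5: up by d4 = 19/3 → (4, 263/60)
  seg 6: up by d1 = 10 → (4, 863/60)
  seg 7: right by d8 = 100/3 → (112/3, 863/60)
  seg 8: up by d5 = 11/4 → (112/3, 257/15)
  seg 9: down by d3 = 4/5 → (112/3, 49/3)
  seg 10: down by d10 = 2 → (112/3, 43/3)

d6 = 19/4
d7 = 2
d8 = 100/3
d9 = 115/4
d10 = 2
d11 = -608/15
d12 = 67/4
endpoint = (112/3, 43/3)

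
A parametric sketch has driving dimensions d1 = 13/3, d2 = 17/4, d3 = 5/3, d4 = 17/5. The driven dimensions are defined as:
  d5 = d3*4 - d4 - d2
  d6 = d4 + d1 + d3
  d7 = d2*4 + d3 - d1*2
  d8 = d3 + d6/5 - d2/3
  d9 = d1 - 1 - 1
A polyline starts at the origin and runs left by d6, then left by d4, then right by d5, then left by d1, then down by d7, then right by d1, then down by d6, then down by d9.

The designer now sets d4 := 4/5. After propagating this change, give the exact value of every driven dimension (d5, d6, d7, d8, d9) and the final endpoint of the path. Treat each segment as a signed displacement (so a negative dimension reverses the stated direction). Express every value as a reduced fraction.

Apply edit: d4 := 4/5
  d5 = d3*4 - d4 - d2 = 97/60
  d6 = d4 + d1 + d3 = 34/5
  d7 = d2*4 + d3 - d1*2 = 10
  d8 = d3 + d6/5 - d2/3 = 161/100
  d9 = d1 - 1 - 1 = 7/3
Walk from origin (0, 0):
  seg 1: left by d6 = 34/5 → (-34/5, 0)
  seg 2: left by d4 = 4/5 → (-38/5, 0)
  seg 3: right by d5 = 97/60 → (-359/60, 0)
  seg 4: left by d1 = 13/3 → (-619/60, 0)
  seg 5: down by d7 = 10 → (-619/60, -10)
  seg 6: right by d1 = 13/3 → (-359/60, -10)
  seg 7: down by d6 = 34/5 → (-359/60, -84/5)
  seg 8: down by d9 = 7/3 → (-359/60, -287/15)

d5 = 97/60
d6 = 34/5
d7 = 10
d8 = 161/100
d9 = 7/3
endpoint = (-359/60, -287/15)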